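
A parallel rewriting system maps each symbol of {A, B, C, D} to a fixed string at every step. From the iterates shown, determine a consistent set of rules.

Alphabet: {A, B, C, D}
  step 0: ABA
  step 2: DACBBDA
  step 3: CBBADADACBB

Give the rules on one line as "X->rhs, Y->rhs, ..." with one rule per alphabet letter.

  step 2 ⇒ step 3: DACBBDA ⇒ CB·B·A·DA·DA·CB·B
    A ↦ B
    B ↦ DA
    C ↦ A
    D ↦ CB

A->B, B->DA, C->A, D->CB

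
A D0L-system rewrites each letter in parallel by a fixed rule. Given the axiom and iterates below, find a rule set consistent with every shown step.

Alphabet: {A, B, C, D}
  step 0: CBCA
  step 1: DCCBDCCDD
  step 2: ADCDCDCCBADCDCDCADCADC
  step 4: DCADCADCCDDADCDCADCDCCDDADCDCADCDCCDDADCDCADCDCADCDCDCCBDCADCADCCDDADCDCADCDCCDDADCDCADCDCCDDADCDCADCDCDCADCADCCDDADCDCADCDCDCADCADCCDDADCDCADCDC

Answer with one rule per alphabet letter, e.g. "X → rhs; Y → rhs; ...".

  step 1 ⇒ step 2: DCCBDCCDD ⇒ ADC·DC·DC·CB·ADC·DC·DC·ADC·ADC
    B ↦ CB
    C ↦ DC
    D ↦ ADC
  step 0 ⇒ step 1: CBCA ⇒ DC·CB·DC·CDD
    A ↦ CDD

A->CDD, B->CB, C->DC, D->ADC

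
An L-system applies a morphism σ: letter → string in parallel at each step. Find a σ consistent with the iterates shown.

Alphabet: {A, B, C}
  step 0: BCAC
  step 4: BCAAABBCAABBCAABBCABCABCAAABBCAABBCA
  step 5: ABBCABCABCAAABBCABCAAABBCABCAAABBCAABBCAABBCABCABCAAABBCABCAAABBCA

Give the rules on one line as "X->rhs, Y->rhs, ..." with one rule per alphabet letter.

  step 4 ⇒ step 5: BCAAABBCAABBCAABBCABCABCAAABBCAABBCA ⇒ A·B·BCA·BCA·BCA·A·A·B·BCA·BCA·A·A·B·BCA·BCA·A·A·B·BCA·A·B·BCA·A·B·BCA·BCA·BCA·A·A·B·BCA·BCA·A·A·B·BCA
    A ↦ BCA
    B ↦ A
    C ↦ B

A->BCA, B->A, C->B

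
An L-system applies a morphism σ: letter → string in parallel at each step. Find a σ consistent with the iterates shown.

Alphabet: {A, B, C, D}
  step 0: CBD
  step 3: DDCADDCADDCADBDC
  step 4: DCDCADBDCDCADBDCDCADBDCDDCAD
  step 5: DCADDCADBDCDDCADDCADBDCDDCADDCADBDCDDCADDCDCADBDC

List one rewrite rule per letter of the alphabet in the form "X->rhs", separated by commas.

  step 4 ⇒ step 5: DCDCADBDCDCADBDCDCADBDCDDCAD ⇒ DC·AD·DC·AD·B·DC·D·DC·AD·DC·AD·B·DC·D·DC·AD·DC·AD·B·DC·D·DC·AD·DC·DC·AD·B·DC
    A ↦ B
    B ↦ D
    C ↦ AD
    D ↦ DC

A->B, B->D, C->AD, D->DC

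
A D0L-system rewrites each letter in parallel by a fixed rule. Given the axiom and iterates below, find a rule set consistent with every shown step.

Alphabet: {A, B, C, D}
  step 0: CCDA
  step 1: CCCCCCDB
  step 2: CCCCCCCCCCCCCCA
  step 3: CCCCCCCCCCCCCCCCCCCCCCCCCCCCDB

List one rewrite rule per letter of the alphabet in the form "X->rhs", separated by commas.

A->DB, B->A, C->CC, D->CC

  step 2 ⇒ step 3: CCCCCCCCCCCCCCA ⇒ CC·CC·CC·CC·CC·CC·CC·CC·CC·CC·CC·CC·CC·CC·DB
    A ↦ DB
    C ↦ CC
  step 1 ⇒ step 2: CCCCCCDB ⇒ CC·CC·CC·CC·CC·CC·CC·A
    B ↦ A
  step 0 ⇒ step 1: CCDA ⇒ CC·CC·CC·DB
    D ↦ CC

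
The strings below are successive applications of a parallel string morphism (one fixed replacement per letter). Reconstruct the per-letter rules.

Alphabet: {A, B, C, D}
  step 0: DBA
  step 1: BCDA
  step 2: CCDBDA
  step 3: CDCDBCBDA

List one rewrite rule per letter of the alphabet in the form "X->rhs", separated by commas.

  step 2 ⇒ step 3: CCDBDA ⇒ CD·CD·B·C·B·DA
    A ↦ DA
    B ↦ C
    C ↦ CD
    D ↦ B

A->DA, B->C, C->CD, D->B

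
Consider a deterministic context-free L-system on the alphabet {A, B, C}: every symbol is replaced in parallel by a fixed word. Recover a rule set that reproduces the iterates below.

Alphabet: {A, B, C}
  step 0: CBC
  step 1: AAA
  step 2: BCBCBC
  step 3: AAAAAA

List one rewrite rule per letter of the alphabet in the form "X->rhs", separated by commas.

A->BC, B->A, C->A

  step 2 ⇒ step 3: BCBCBC ⇒ A·A·A·A·A·A
    B ↦ A
    C ↦ A
  step 1 ⇒ step 2: AAA ⇒ BC·BC·BC
    A ↦ BC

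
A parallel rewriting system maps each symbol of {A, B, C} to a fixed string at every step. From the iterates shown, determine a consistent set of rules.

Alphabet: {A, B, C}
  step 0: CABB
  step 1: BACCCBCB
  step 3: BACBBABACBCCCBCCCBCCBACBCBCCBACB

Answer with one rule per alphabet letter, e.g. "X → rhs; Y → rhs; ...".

  step 0 ⇒ step 1: CABB ⇒ BA·CC·CB·CB
    A ↦ CC
    B ↦ CB
    C ↦ BA

A->CC, B->CB, C->BA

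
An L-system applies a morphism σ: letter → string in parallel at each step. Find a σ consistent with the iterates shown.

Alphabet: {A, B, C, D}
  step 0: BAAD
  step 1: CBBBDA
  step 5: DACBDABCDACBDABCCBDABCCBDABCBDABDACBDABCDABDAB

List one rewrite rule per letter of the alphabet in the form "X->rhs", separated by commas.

  step 0 ⇒ step 1: BAAD ⇒ C·B·B·BDA
    A ↦ B
    B ↦ C
    D ↦ BDA
    C ↦ DA  (constrained at step 1)

A->B, B->C, C->DA, D->BDA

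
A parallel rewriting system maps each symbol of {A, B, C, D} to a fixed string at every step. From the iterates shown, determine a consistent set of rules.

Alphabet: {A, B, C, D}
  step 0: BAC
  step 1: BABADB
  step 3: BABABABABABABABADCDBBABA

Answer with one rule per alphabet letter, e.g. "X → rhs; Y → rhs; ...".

A->BA, B->BA, C->DB, D->DC

  step 0 ⇒ step 1: BAC ⇒ BA·BA·DB
    A ↦ BA
    B ↦ BA
    C ↦ DB
    D ↦ DC  (constrained at step 1)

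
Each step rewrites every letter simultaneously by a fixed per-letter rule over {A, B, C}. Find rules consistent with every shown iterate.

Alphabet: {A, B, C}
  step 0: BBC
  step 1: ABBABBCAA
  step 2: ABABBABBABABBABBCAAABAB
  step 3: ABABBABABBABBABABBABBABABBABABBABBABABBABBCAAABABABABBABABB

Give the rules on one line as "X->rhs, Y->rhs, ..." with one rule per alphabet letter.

A->AB, B->ABB, C->CAA

  step 2 ⇒ step 3: ABABBABBABABBABBCAAABAB ⇒ AB·ABB·AB·ABB·ABB·AB·ABB·ABB·AB·ABB·AB·ABB·ABB·AB·ABB·ABB·CAA·AB·AB·AB·ABB·AB·ABB
    A ↦ AB
    B ↦ ABB
    C ↦ CAA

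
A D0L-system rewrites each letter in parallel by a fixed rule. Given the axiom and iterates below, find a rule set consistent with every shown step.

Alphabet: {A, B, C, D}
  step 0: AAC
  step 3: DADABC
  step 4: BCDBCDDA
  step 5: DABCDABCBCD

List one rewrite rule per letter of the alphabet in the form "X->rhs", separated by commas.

A->D, B->D, C->A, D->BC

  step 4 ⇒ step 5: BCDBCDDA ⇒ D·A·BC·D·A·BC·BC·D
    A ↦ D
    B ↦ D
    C ↦ A
    D ↦ BC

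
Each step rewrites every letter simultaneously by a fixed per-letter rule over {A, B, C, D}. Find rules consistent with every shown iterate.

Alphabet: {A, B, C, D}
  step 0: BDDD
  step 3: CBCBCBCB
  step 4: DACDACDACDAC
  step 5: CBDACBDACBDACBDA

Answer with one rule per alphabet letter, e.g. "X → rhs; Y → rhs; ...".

A->B, B->C, C->DA, D->C

  step 4 ⇒ step 5: DACDACDACDAC ⇒ C·B·DA·C·B·DA·C·B·DA·C·B·DA
    A ↦ B
    C ↦ DA
    D ↦ C
  step 3 ⇒ step 4: CBCBCBCB ⇒ DA·C·DA·C·DA·C·DA·C
    B ↦ C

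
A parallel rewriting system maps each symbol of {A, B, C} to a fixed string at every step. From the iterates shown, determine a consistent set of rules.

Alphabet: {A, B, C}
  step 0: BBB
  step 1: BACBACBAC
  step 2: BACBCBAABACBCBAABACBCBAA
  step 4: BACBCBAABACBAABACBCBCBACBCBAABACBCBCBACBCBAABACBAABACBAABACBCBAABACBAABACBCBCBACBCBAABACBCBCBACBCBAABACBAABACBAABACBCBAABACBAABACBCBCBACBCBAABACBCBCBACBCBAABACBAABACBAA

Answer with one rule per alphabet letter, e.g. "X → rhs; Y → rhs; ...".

A->BC, B->BAC, C->BAA

  step 1 ⇒ step 2: BACBACBAC ⇒ BAC·BC·BAA·BAC·BC·BAA·BAC·BC·BAA
    A ↦ BC
    B ↦ BAC
    C ↦ BAA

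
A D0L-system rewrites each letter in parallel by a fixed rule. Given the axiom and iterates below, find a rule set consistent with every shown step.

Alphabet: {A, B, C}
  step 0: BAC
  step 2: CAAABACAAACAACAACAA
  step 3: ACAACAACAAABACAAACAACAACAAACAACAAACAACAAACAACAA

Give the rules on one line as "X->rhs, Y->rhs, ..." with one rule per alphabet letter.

A->CAA, B->ABA, C->A

  step 2 ⇒ step 3: CAAABACAAACAACAACAA ⇒ A·CAA·CAA·CAA·ABA·CAA·A·CAA·CAA·CAA·A·CAA·CAA·A·CAA·CAA·A·CAA·CAA
    A ↦ CAA
    B ↦ ABA
    C ↦ A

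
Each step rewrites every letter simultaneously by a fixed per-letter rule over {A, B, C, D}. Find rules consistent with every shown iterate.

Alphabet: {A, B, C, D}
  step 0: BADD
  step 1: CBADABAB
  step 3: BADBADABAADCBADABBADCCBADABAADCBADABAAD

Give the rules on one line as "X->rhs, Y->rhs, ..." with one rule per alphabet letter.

A->BAD, B->C, C->AAD, D->AB

  step 0 ⇒ step 1: BADD ⇒ C·BAD·AB·AB
    A ↦ BAD
    B ↦ C
    D ↦ AB
    C ↦ AAD  (constrained at step 1)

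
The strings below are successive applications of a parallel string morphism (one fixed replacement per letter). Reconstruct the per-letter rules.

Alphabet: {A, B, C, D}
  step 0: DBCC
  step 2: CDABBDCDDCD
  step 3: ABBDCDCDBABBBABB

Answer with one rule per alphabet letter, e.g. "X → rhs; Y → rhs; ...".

A->D, B->CD, C->AB, D->B

  step 2 ⇒ step 3: CDABBDCDDCD ⇒ AB·B·D·CD·CD·B·AB·B·B·AB·B
    A ↦ D
    B ↦ CD
    C ↦ AB
    D ↦ B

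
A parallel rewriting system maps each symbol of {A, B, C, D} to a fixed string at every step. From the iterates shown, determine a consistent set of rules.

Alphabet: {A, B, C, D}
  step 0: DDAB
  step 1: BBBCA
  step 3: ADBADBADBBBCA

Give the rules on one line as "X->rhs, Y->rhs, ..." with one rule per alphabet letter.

  step 0 ⇒ step 1: DDAB ⇒ B·B·B·CA
    A ↦ B
    B ↦ CA
    D ↦ B
    C ↦ AD  (constrained at step 1)

A->B, B->CA, C->AD, D->B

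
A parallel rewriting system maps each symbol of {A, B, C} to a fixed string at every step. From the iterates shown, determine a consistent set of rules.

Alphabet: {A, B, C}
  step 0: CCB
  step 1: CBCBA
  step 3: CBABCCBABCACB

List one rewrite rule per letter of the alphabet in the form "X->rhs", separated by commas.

  step 0 ⇒ step 1: CCB ⇒ CB·CB·A
    B ↦ A
    C ↦ CB
    A ↦ BC  (constrained at step 1)

A->BC, B->A, C->CB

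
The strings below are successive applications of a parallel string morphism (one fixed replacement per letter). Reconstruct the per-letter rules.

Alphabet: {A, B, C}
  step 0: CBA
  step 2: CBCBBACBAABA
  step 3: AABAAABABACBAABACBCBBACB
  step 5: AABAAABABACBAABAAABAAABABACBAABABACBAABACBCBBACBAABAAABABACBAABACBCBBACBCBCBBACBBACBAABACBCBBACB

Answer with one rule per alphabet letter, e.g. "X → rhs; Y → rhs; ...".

A->CB, B->BA, C->AA

  step 2 ⇒ step 3: CBCBBACBAABA ⇒ AA·BA·AA·BA·BA·CB·AA·BA·CB·CB·BA·CB
    A ↦ CB
    B ↦ BA
    C ↦ AA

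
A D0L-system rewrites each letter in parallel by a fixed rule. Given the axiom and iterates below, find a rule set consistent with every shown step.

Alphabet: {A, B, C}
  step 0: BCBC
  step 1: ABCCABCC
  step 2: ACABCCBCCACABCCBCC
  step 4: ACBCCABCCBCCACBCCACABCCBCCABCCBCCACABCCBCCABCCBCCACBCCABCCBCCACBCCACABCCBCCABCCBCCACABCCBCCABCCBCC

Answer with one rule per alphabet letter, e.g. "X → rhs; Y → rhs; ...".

A->AC, B->A, C->BCC

  step 1 ⇒ step 2: ABCCABCC ⇒ AC·A·BCC·BCC·AC·A·BCC·BCC
    A ↦ AC
    B ↦ A
    C ↦ BCC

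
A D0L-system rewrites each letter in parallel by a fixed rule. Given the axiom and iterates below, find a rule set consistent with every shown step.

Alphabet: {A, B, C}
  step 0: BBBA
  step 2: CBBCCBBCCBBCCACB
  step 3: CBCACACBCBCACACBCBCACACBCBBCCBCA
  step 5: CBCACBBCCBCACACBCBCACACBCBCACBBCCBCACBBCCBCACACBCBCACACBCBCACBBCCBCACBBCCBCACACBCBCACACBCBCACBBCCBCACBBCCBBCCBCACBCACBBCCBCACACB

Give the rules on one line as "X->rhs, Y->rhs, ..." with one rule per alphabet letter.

  step 2 ⇒ step 3: CBBCCBBCCBBCCACB ⇒ CB·CA·CA·CB·CB·CA·CA·CB·CB·CA·CA·CB·CB·BC·CB·CA
    A ↦ BC
    B ↦ CA
    C ↦ CB

A->BC, B->CA, C->CB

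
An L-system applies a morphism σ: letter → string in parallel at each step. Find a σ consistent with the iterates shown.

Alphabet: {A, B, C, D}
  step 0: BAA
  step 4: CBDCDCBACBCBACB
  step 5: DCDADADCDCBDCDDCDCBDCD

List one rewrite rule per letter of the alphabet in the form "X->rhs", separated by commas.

A->CB, B->CD, C->D, D->A

  step 4 ⇒ step 5: CBDCDCBACBCBACB ⇒ D·CD·A·D·A·D·CD·CB·D·CD·D·CD·CB·D·CD
    A ↦ CB
    B ↦ CD
    C ↦ D
    D ↦ A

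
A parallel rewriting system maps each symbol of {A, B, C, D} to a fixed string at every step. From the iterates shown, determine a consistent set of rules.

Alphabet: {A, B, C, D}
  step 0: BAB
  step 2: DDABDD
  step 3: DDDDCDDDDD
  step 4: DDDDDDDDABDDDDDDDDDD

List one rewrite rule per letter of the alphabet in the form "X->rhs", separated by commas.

  step 3 ⇒ step 4: DDDDCDDDDD ⇒ DD·DD·DD·DD·AB·DD·DD·DD·DD·DD
    C ↦ AB
    D ↦ DD
  step 2 ⇒ step 3: DDABDD ⇒ DD·DD·C·D·DD·DD
    A ↦ C
  step 2 ⇒ step 3: DDABDD ⇒ DD·DD·C·D·DD·DD
    B ↦ D

A->C, B->D, C->AB, D->DD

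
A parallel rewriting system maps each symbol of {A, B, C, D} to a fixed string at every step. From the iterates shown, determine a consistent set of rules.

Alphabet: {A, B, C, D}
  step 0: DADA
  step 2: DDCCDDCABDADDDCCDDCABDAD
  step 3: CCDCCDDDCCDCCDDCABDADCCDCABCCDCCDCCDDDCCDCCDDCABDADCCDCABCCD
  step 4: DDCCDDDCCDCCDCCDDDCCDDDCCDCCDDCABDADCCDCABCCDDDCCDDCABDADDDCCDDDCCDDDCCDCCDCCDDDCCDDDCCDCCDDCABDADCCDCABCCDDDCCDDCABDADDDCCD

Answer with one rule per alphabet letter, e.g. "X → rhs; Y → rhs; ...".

A->CAB, B->DAD, C->D, D->CCD

  step 3 ⇒ step 4: CCDCCDDDCCDCCDDCABDADCCDCABCCDCCDCCDDDCCDCCDDCABDADCCDCABCCD ⇒ D·D·CCD·D·D·CCD·CCD·CCD·D·D·CCD·D·D·CCD·CCD·D·CAB·DAD·CCD·CAB·CCD·D·D·CCD·D·CAB·DAD·D·D·CCD·D·D·CCD·D·D·CCD·CCD·CCD·D·D·CCD·D·D·CCD·CCD·D·CAB·DAD·CCD·CAB·CCD·D·D·CCD·D·CAB·DAD·D·D·CCD
    A ↦ CAB
    B ↦ DAD
    C ↦ D
    D ↦ CCD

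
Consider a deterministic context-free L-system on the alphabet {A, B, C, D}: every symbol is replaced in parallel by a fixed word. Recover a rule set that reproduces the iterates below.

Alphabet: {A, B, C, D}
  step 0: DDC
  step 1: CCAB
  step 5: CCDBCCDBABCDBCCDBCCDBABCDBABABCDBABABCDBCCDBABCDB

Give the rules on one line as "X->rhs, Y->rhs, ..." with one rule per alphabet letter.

A->CC, B->DB, C->AB, D->C

  step 0 ⇒ step 1: DDC ⇒ C·C·AB
    C ↦ AB
    D ↦ C
    A ↦ CC  (constrained at step 1)
    B ↦ DB  (constrained at step 1)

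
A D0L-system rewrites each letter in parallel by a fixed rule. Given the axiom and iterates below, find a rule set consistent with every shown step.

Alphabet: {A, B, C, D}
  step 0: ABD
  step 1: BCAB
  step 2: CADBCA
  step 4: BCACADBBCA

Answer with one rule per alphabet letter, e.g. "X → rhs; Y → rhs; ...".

  step 1 ⇒ step 2: BCAB ⇒ CA·D·B·CA
    A ↦ B
    B ↦ CA
    C ↦ D
  step 0 ⇒ step 1: ABD ⇒ B·CA·B
    D ↦ B

A->B, B->CA, C->D, D->B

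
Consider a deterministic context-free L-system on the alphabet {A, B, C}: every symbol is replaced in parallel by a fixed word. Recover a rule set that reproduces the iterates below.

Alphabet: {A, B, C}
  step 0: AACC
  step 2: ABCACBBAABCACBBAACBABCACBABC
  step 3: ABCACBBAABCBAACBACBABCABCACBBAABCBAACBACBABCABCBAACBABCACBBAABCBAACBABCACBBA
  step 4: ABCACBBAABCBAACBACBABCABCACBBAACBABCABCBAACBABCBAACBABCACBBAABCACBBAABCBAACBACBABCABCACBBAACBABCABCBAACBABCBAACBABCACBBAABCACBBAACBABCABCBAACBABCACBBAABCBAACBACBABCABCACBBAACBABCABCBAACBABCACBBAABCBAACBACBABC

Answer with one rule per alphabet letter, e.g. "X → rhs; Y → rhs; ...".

A->ABC, B->ACB, C->BA

  step 3 ⇒ step 4: ABCACBBAABCBAACBACBABCABCACBBAABCBAACBACBABCABCBAACBABCACBBAABCBAACBABCACBBA ⇒ ABC·ACB·BA·ABC·BA·ACB·ACB·ABC·ABC·ACB·BA·ACB·ABC·ABC·BA·ACB·ABC·BA·ACB·ABC·ACB·BA·ABC·ACB·BA·ABC·BA·ACB·ACB·ABC·ABC·ACB·BA·ACB·ABC·ABC·BA·ACB·ABC·BA·ACB·ABC·ACB·BA·ABC·ACB·BA·ACB·ABC·ABC·BA·ACB·ABC·ACB·BA·ABC·BA·ACB·ACB·ABC·ABC·ACB·BA·ACB·ABC·ABC·BA·ACB·ABC·ACB·BA·ABC·BA·ACB·ACB·ABC
    A ↦ ABC
    B ↦ ACB
    C ↦ BA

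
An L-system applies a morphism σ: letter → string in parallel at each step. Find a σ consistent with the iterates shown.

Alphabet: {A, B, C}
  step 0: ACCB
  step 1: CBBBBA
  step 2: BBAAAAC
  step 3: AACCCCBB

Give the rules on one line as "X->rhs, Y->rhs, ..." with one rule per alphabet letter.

  step 2 ⇒ step 3: BBAAAAC ⇒ A·A·C·C·C·C·BB
    A ↦ C
    B ↦ A
    C ↦ BB

A->C, B->A, C->BB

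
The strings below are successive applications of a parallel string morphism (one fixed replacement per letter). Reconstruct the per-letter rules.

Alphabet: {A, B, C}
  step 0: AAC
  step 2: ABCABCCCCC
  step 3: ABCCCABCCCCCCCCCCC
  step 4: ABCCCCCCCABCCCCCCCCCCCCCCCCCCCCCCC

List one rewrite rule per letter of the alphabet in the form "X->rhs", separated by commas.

  step 3 ⇒ step 4: ABCCCABCCCCCCCCCCC ⇒ AB·C·CC·CC·CC·AB·C·CC·CC·CC·CC·CC·CC·CC·CC·CC·CC·CC
    A ↦ AB
    B ↦ C
    C ↦ CC

A->AB, B->C, C->CC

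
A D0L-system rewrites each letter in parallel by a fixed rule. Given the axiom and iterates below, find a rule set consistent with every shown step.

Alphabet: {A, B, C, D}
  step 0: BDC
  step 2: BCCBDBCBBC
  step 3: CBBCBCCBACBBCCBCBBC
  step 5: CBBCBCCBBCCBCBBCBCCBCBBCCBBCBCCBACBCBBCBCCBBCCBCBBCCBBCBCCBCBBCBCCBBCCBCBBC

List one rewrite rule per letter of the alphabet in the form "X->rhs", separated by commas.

A->DB, B->CB, C->BC, D->A

  step 2 ⇒ step 3: BCCBDBCBBC ⇒ CB·BC·BC·CB·A·CB·BC·CB·CB·BC
    B ↦ CB
    C ↦ BC
    D ↦ A
    A ↦ DB  (constrained at step 3)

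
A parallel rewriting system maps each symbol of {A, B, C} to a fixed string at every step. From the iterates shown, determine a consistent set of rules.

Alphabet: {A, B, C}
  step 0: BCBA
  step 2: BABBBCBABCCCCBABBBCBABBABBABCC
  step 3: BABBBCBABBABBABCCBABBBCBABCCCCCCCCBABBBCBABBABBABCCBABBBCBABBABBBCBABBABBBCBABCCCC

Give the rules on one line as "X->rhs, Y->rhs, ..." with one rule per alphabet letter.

A->BBC, B->BAB, C->CC

  step 2 ⇒ step 3: BABBBCBABCCCCBABBBCBABBABBABCC ⇒ BAB·BBC·BAB·BAB·BAB·CC·BAB·BBC·BAB·CC·CC·CC·CC·BAB·BBC·BAB·BAB·BAB·CC·BAB·BBC·BAB·BAB·BBC·BAB·BAB·BBC·BAB·CC·CC
    A ↦ BBC
    B ↦ BAB
    C ↦ CC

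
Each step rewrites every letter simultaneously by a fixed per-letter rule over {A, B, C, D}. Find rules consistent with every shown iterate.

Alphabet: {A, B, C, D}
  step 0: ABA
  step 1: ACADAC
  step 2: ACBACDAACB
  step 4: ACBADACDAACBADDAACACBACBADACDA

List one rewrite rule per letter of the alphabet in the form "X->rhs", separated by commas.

  step 1 ⇒ step 2: ACADAC ⇒ AC·B·AC·DA·AC·B
    A ↦ AC
    C ↦ B
    D ↦ DA
  step 0 ⇒ step 1: ABA ⇒ AC·AD·AC
    B ↦ AD

A->AC, B->AD, C->B, D->DA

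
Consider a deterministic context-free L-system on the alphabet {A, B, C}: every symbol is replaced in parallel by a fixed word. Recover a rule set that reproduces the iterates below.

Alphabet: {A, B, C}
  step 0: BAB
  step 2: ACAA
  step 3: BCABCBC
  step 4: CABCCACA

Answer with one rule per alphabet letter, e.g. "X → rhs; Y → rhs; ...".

A->BC, B->C, C->A

  step 3 ⇒ step 4: BCABCBC ⇒ C·A·BC·C·A·C·A
    A ↦ BC
    B ↦ C
    C ↦ A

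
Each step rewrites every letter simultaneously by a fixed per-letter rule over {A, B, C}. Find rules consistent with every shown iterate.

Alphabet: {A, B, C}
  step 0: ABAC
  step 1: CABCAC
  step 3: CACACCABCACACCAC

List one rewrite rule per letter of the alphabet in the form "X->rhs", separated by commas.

  step 0 ⇒ step 1: ABAC ⇒ C·AB·C·AC
    A ↦ C
    B ↦ AB
    C ↦ AC

A->C, B->AB, C->AC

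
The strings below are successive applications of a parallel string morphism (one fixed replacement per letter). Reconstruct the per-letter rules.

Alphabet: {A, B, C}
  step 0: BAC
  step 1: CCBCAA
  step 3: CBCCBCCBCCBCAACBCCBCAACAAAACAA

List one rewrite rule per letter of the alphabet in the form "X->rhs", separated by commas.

A->CBC, B->C, C->AA

  step 0 ⇒ step 1: BAC ⇒ C·CBC·AA
    A ↦ CBC
    B ↦ C
    C ↦ AA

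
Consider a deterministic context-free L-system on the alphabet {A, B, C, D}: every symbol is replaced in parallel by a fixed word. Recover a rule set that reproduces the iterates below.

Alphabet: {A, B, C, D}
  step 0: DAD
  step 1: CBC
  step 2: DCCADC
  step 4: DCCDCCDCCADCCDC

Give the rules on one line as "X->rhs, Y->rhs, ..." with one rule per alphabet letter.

  step 1 ⇒ step 2: CBC ⇒ DC·CA·DC
    B ↦ CA
    C ↦ DC
  step 0 ⇒ step 1: DAD ⇒ C·B·C
    A ↦ B
  step 0 ⇒ step 1: DAD ⇒ C·B·C
    D ↦ C

A->B, B->CA, C->DC, D->C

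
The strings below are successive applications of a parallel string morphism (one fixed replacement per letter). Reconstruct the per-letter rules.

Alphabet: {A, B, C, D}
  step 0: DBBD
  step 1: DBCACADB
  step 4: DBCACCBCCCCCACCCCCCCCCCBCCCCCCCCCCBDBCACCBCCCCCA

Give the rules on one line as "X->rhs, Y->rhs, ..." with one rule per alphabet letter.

A->B, B->CA, C->CC, D->DB

  step 0 ⇒ step 1: DBBD ⇒ DB·CA·CA·DB
    B ↦ CA
    D ↦ DB
    A ↦ B  (constrained at step 1)
    C ↦ CC  (constrained at step 1)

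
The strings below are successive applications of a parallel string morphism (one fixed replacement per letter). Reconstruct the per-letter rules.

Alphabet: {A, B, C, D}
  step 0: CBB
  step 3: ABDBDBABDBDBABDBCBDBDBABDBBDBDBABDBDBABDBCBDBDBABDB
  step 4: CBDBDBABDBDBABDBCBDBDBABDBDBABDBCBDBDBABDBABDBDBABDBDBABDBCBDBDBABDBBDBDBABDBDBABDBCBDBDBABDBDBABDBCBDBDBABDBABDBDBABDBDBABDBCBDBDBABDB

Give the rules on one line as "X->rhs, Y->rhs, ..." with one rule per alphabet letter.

A->C, B->BDB, C->A, D->DBA

  step 3 ⇒ step 4: ABDBDBABDBDBABDBCBDBDBABDBBDBDBABDBDBABDBCBDBDBABDB ⇒ C·BDB·DBA·BDB·DBA·BDB·C·BDB·DBA·BDB·DBA·BDB·C·BDB·DBA·BDB·A·BDB·DBA·BDB·DBA·BDB·C·BDB·DBA·BDB·BDB·DBA·BDB·DBA·BDB·C·BDB·DBA·BDB·DBA·BDB·C·BDB·DBA·BDB·A·BDB·DBA·BDB·DBA·BDB·C·BDB·DBA·BDB
    A ↦ C
    B ↦ BDB
    C ↦ A
    D ↦ DBA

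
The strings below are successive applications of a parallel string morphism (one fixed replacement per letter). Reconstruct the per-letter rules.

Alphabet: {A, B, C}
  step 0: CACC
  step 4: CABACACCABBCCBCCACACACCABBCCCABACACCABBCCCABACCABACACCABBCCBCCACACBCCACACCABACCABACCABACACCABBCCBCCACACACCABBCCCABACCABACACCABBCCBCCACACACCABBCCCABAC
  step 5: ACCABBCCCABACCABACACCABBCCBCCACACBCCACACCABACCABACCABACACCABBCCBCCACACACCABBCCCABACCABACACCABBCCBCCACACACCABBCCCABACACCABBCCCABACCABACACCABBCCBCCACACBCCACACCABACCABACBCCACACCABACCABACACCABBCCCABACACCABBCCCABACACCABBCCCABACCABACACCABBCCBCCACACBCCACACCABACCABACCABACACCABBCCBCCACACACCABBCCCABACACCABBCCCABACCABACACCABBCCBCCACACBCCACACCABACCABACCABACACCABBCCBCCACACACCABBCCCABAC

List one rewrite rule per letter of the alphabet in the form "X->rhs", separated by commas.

A->CAB, B->BCC, C->AC

  step 4 ⇒ step 5: CABACACCABBCCBCCACACACCABBCCCABACACCABBCCCABACCABACACCABBCCBCCACACBCCACACCABACCABACCABACACCABBCCBCCACACACCABBCCCABACCABACACCABBCCBCCACACACCABBCCCABAC ⇒ AC·CAB·BCC·CAB·AC·CAB·AC·AC·CAB·BCC·BCC·AC·AC·BCC·AC·AC·CAB·AC·CAB·AC·CAB·AC·AC·CAB·BCC·BCC·AC·AC·AC·CAB·BCC·CAB·AC·CAB·AC·AC·CAB·BCC·BCC·AC·AC·AC·CAB·BCC·CAB·AC·AC·CAB·BCC·CAB·AC·CAB·AC·AC·CAB·BCC·BCC·AC·AC·BCC·AC·AC·CAB·AC·CAB·AC·BCC·AC·AC·CAB·AC·CAB·AC·AC·CAB·BCC·CAB·AC·AC·CAB·BCC·CAB·AC·AC·CAB·BCC·CAB·AC·CAB·AC·AC·CAB·BCC·BCC·AC·AC·BCC·AC·AC·CAB·AC·CAB·AC·CAB·AC·AC·CAB·BCC·BCC·AC·AC·AC·CAB·BCC·CAB·AC·AC·CAB·BCC·CAB·AC·CAB·AC·AC·CAB·BCC·BCC·AC·AC·BCC·AC·AC·CAB·AC·CAB·AC·CAB·AC·AC·CAB·BCC·BCC·AC·AC·AC·CAB·BCC·CAB·AC
    A ↦ CAB
    B ↦ BCC
    C ↦ AC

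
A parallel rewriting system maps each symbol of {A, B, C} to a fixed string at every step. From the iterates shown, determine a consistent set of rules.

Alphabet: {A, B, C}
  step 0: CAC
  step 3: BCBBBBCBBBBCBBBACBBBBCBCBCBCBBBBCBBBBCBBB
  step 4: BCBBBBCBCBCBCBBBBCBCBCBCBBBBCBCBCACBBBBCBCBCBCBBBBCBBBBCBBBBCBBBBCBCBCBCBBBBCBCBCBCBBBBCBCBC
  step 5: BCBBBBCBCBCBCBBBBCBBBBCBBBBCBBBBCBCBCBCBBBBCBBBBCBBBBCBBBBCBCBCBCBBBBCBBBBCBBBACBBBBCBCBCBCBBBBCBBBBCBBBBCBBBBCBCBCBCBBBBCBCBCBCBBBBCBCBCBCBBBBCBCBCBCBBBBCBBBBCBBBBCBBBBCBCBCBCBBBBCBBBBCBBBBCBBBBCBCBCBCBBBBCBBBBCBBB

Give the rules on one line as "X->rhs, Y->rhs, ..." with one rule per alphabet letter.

  step 4 ⇒ step 5: BCBBBBCBCBCBCBBBBCBCBCBCBBBBCBCBCACBBBBCBCBCBCBBBBCBBBBCBBBBCBBBBCBCBCBCBBBBCBCBCBCBBBBCBCBC ⇒ BC·BBB·BC·BC·BC·BC·BBB·BC·BBB·BC·BBB·BC·BBB·BC·BC·BC·BC·BBB·BC·BBB·BC·BBB·BC·BBB·BC·BC·BC·BC·BBB·BC·BBB·BC·BBB·AC·BBB·BC·BC·BC·BC·BBB·BC·BBB·BC·BBB·BC·BBB·BC·BC·BC·BC·BBB·BC·BC·BC·BC·BBB·BC·BC·BC·BC·BBB·BC·BC·BC·BC·BBB·BC·BBB·BC·BBB·BC·BBB·BC·BC·BC·BC·BBB·BC·BBB·BC·BBB·BC·BBB·BC·BC·BC·BC·BBB·BC·BBB·BC·BBB
    A ↦ AC
    B ↦ BC
    C ↦ BBB

A->AC, B->BC, C->BBB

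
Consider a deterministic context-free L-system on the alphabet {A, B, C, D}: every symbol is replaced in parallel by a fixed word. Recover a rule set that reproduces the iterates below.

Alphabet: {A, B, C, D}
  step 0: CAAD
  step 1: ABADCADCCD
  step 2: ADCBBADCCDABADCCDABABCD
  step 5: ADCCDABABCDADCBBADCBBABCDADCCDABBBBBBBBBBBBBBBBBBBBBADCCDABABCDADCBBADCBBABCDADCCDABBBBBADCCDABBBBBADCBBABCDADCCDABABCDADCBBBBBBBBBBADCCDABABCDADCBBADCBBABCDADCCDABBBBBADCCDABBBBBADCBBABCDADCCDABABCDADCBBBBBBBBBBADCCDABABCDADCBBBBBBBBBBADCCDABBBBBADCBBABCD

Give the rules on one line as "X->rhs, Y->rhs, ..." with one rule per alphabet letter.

A->ADC, B->BB, C->AB, D->CD

  step 1 ⇒ step 2: ABADCADCCD ⇒ ADC·BB·ADC·CD·AB·ADC·CD·AB·AB·CD
    A ↦ ADC
    B ↦ BB
    C ↦ AB
    D ↦ CD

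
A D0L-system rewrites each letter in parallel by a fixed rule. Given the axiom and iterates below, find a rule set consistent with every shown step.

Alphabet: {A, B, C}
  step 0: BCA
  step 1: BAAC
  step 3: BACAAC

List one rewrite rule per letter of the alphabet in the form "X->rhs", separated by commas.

A->C, B->BA, C->A

  step 0 ⇒ step 1: BCA ⇒ BA·A·C
    A ↦ C
    B ↦ BA
    C ↦ A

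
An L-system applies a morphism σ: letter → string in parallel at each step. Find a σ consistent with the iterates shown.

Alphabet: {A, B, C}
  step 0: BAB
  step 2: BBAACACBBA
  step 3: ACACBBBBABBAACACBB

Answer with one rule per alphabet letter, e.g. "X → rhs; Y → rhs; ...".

  step 2 ⇒ step 3: BBAACACBBA ⇒ AC·AC·BB·BB·A·BB·A·AC·AC·BB
    A ↦ BB
    B ↦ AC
    C ↦ A

A->BB, B->AC, C->A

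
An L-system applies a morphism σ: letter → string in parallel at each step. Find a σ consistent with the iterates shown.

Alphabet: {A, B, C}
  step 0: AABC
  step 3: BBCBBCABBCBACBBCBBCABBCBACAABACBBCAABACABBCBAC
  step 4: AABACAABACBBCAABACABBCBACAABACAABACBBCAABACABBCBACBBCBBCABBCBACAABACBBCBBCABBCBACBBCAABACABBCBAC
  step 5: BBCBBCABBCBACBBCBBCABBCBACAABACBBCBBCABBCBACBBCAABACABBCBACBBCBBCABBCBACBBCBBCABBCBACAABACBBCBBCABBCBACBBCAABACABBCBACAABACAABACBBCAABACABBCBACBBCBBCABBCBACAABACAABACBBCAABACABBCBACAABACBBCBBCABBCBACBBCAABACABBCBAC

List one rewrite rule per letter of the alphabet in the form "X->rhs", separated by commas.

  step 4 ⇒ step 5: AABACAABACBBCAABACABBCBACAABACAABACBBCAABACABBCBACBBCBBCABBCBACAABACBBCBBCABBCBACBBCAABACABBCBAC ⇒ BBC·BBC·A·BBC·BAC·BBC·BBC·A·BBC·BAC·A·A·BAC·BBC·BBC·A·BBC·BAC·BBC·A·A·BAC·A·BBC·BAC·BBC·BBC·A·BBC·BAC·BBC·BBC·A·BBC·BAC·A·A·BAC·BBC·BBC·A·BBC·BAC·BBC·A·A·BAC·A·BBC·BAC·A·A·BAC·A·A·BAC·BBC·A·A·BAC·A·BBC·BAC·BBC·BBC·A·BBC·BAC·A·A·BAC·A·A·BAC·BBC·A·A·BAC·A·BBC·BAC·A·A·BAC·BBC·BBC·A·BBC·BAC·BBC·A·A·BAC·A·BBC·BAC
    A ↦ BBC
    B ↦ A
    C ↦ BAC

A->BBC, B->A, C->BAC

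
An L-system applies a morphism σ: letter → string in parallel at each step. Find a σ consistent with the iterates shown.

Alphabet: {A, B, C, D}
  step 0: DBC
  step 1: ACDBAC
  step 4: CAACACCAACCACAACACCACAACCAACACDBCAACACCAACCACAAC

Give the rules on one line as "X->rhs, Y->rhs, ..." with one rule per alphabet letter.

A->CA, B->DB, C->AC, D->AC

  step 0 ⇒ step 1: DBC ⇒ AC·DB·AC
    B ↦ DB
    C ↦ AC
    D ↦ AC
    A ↦ CA  (constrained at step 1)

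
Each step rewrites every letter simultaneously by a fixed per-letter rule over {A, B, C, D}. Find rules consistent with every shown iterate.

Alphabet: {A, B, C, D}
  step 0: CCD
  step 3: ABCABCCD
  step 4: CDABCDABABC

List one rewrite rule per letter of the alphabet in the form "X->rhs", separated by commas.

A->C, B->D, C->AB, D->C

  step 3 ⇒ step 4: ABCABCCD ⇒ C·D·AB·C·D·AB·AB·C
    A ↦ C
    B ↦ D
    C ↦ AB
    D ↦ C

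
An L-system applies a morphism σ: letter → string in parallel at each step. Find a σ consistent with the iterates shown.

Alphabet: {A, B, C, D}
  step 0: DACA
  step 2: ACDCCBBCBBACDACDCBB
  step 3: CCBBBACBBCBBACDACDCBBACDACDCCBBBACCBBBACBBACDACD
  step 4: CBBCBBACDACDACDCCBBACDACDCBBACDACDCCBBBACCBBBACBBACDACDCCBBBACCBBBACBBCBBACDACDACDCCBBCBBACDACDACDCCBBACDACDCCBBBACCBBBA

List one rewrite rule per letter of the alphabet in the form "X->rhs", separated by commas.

  step 3 ⇒ step 4: CCBBBACBBCBBACDACDCBBACDACDCCBBBACCBBBACBBACDACD ⇒ CBB·CBB·ACD·ACD·ACD·C·CBB·ACD·ACD·CBB·ACD·ACD·C·CBB·BA·C·CBB·BA·CBB·ACD·ACD·C·CBB·BA·C·CBB·BA·CBB·CBB·ACD·ACD·ACD·C·CBB·CBB·ACD·ACD·ACD·C·CBB·ACD·ACD·C·CBB·BA·C·CBB·BA
    A ↦ C
    B ↦ ACD
    C ↦ CBB
    D ↦ BA

A->C, B->ACD, C->CBB, D->BA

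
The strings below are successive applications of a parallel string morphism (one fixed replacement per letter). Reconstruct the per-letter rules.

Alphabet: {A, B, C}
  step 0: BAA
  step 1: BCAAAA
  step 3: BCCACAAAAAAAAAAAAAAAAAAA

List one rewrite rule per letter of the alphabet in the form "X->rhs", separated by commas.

A->AA, B->BC, C->CA

  step 0 ⇒ step 1: BAA ⇒ BC·AA·AA
    A ↦ AA
    B ↦ BC
    C ↦ CA  (constrained at step 1)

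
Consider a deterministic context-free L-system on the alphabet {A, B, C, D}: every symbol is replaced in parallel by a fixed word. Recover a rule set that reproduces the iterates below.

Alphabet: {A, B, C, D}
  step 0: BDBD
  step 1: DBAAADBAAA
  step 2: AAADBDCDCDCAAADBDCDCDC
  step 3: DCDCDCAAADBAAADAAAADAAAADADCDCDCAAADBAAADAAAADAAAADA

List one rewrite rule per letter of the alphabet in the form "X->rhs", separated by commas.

  step 2 ⇒ step 3: AAADBDCDCDCAAADBDCDCDC ⇒ DC·DC·DC·AAA·DB·AAA·DA·AAA·DA·AAA·DA·DC·DC·DC·AAA·DB·AAA·DA·AAA·DA·AAA·DA
    A ↦ DC
    B ↦ DB
    C ↦ DA
    D ↦ AAA

A->DC, B->DB, C->DA, D->AAA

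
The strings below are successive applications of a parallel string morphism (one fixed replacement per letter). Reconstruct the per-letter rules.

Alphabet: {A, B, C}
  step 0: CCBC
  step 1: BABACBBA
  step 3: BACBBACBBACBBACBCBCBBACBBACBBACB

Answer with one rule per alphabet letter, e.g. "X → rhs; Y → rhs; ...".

A->CB, B->CB, C->BA

  step 0 ⇒ step 1: CCBC ⇒ BA·BA·CB·BA
    B ↦ CB
    C ↦ BA
    A ↦ CB  (constrained at step 1)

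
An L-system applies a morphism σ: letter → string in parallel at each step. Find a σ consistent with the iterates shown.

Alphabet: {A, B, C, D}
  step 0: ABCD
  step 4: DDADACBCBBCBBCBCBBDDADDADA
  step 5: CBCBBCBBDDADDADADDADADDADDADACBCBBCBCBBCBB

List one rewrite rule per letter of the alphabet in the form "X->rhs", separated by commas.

A->B, B->DA, C->D, D->CB

  step 4 ⇒ step 5: DDADACBCBBCBBCBCBBDDADDADA ⇒ CB·CB·B·CB·B·D·DA·D·DA·DA·D·DA·DA·D·DA·D·DA·DA·CB·CB·B·CB·CB·B·CB·B
    A ↦ B
    B ↦ DA
    C ↦ D
    D ↦ CB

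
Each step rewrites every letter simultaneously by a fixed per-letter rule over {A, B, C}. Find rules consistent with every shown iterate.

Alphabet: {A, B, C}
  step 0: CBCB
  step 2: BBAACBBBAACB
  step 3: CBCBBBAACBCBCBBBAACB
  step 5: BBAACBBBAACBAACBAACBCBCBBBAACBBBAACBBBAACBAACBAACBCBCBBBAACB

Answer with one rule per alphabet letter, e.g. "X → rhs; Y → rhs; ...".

  step 2 ⇒ step 3: BBAACBBBAACB ⇒ CB·CB·B·B·AA·CB·CB·CB·B·B·AA·CB
    A ↦ B
    B ↦ CB
    C ↦ AA

A->B, B->CB, C->AA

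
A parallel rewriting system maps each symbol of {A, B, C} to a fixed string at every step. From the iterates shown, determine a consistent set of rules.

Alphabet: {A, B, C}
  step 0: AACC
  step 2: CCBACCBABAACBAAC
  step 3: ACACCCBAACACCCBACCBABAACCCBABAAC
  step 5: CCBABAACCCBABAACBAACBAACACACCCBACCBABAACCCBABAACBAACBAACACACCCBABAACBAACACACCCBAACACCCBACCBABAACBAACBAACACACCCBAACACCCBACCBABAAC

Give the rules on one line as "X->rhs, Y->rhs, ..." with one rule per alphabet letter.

  step 2 ⇒ step 3: CCBACCBABAACBAAC ⇒ AC·AC·CC·BA·AC·AC·CC·BA·CC·BA·BA·AC·CC·BA·BA·AC
    A ↦ BA
    B ↦ CC
    C ↦ AC

A->BA, B->CC, C->AC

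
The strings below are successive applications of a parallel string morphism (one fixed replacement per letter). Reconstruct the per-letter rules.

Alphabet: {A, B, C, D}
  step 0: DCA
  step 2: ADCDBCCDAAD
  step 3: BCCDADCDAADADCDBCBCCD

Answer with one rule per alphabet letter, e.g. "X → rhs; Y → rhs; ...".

  step 2 ⇒ step 3: ADCDBCCDAAD ⇒ BC·CD·AD·CD·A·AD·AD·CD·BC·BC·CD
    A ↦ BC
    B ↦ A
    C ↦ AD
    D ↦ CD

A->BC, B->A, C->AD, D->CD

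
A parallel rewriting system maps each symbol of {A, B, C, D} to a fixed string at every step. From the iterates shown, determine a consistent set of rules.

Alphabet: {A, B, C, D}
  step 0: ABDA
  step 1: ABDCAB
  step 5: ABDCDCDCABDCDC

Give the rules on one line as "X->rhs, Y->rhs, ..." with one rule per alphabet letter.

A->AB, B->D, C->D, D->C

  step 0 ⇒ step 1: ABDA ⇒ AB·D·C·AB
    A ↦ AB
    B ↦ D
    D ↦ C
    C ↦ D  (constrained at step 1)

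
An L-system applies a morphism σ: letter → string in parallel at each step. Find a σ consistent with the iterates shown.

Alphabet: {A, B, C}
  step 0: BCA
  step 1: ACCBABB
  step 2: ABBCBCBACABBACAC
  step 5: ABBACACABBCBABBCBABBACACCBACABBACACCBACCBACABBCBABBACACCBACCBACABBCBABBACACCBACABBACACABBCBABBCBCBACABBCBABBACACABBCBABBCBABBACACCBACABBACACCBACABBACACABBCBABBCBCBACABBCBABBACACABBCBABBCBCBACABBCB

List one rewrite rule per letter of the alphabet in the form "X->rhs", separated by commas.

A->ABB, B->AC, C->CB

  step 1 ⇒ step 2: ACCBABB ⇒ ABB·CB·CB·AC·ABB·AC·AC
    A ↦ ABB
    B ↦ AC
    C ↦ CB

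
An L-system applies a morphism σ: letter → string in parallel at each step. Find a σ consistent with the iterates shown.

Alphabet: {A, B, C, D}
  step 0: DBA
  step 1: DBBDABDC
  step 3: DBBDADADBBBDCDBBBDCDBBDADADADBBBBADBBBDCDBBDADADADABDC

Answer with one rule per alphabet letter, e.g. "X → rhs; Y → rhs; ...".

A->BDC, B->DA, C->BBA, D->DBB

  step 0 ⇒ step 1: DBA ⇒ DBB·DA·BDC
    A ↦ BDC
    B ↦ DA
    D ↦ DBB
    C ↦ BBA  (constrained at step 1)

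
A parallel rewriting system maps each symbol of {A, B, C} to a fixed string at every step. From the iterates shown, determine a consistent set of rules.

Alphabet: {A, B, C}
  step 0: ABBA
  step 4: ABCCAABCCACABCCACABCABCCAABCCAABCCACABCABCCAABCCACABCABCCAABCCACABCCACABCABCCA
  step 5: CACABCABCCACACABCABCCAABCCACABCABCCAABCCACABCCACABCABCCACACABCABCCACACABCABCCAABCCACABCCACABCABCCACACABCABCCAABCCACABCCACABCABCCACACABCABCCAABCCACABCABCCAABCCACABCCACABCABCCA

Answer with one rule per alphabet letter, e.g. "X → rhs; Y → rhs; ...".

  step 4 ⇒ step 5: ABCCAABCCACABCCACABCABCCAABCCAABCCACABCABCCAABCCACABCABCCAABCCACABCCACABCABCCA ⇒ CA·C·ABC·ABC·CA·CA·C·ABC·ABC·CA·ABC·CA·C·ABC·ABC·CA·ABC·CA·C·ABC·CA·C·ABC·ABC·CA·CA·C·ABC·ABC·CA·CA·C·ABC·ABC·CA·ABC·CA·C·ABC·CA·C·ABC·ABC·CA·CA·C·ABC·ABC·CA·ABC·CA·C·ABC·CA·C·ABC·ABC·CA·CA·C·ABC·ABC·CA·ABC·CA·C·ABC·ABC·CA·ABC·CA·C·ABC·CA·C·ABC·ABC·CA
    A ↦ CA
    B ↦ C
    C ↦ ABC

A->CA, B->C, C->ABC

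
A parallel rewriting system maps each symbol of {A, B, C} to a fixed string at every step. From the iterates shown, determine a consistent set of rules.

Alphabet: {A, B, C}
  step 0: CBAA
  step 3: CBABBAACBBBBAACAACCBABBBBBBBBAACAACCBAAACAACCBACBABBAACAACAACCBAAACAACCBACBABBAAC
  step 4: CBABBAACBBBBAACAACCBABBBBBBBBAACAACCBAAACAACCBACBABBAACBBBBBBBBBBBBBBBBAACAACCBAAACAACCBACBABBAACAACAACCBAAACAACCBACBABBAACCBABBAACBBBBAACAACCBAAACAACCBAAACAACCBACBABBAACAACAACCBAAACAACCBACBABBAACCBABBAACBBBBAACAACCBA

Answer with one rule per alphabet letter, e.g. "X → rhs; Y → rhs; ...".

A->AAC, B->BB, C->CBA

  step 3 ⇒ step 4: CBABBAACBBBBAACAACCBABBBBBBBBAACAACCBAAACAACCBACBABBAACAACAACCBAAACAACCBACBABBAAC ⇒ CBA·BB·AAC·BB·BB·AAC·AAC·CBA·BB·BB·BB·BB·AAC·AAC·CBA·AAC·AAC·CBA·CBA·BB·AAC·BB·BB·BB·BB·BB·BB·BB·BB·AAC·AAC·CBA·AAC·AAC·CBA·CBA·BB·AAC·AAC·AAC·CBA·AAC·AAC·CBA·CBA·BB·AAC·CBA·BB·AAC·BB·BB·AAC·AAC·CBA·AAC·AAC·CBA·AAC·AAC·CBA·CBA·BB·AAC·AAC·AAC·CBA·AAC·AAC·CBA·CBA·BB·AAC·CBA·BB·AAC·BB·BB·AAC·AAC·CBA
    A ↦ AAC
    B ↦ BB
    C ↦ CBA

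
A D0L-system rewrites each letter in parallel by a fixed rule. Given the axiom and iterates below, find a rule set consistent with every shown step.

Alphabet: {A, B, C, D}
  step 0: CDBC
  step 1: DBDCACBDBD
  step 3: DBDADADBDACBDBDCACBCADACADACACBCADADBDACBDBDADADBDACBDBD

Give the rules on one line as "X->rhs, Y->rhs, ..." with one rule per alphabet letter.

A->ADA, B->ACB, C->DBD, D->C

  step 0 ⇒ step 1: CDBC ⇒ DBD·C·ACB·DBD
    B ↦ ACB
    C ↦ DBD
    D ↦ C
    A ↦ ADA  (constrained at step 1)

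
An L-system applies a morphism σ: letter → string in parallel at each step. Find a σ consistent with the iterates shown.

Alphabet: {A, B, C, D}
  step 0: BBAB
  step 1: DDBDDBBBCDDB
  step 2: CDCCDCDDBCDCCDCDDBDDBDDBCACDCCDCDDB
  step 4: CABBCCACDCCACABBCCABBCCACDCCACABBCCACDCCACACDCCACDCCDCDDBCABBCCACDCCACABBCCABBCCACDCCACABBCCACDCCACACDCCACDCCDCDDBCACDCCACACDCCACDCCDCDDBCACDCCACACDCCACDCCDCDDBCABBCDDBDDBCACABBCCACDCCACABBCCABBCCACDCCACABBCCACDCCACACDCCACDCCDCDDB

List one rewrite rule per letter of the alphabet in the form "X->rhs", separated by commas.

  step 1 ⇒ step 2: DDBDDBBBCDDB ⇒ CDC·CDC·DDB·CDC·CDC·DDB·DDB·DDB·CA·CDC·CDC·DDB
    B ↦ DDB
    C ↦ CA
    D ↦ CDC
  step 0 ⇒ step 1: BBAB ⇒ DDB·DDB·BBC·DDB
    A ↦ BBC

A->BBC, B->DDB, C->CA, D->CDC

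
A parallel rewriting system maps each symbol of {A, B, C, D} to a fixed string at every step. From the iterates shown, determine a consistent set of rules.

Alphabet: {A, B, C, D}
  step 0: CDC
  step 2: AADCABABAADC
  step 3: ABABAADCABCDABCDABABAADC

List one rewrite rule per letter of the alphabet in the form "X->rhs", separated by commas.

A->AB, B->CD, C->DC, D->AA

  step 2 ⇒ step 3: AADCABABAADC ⇒ AB·AB·AA·DC·AB·CD·AB·CD·AB·AB·AA·DC
    A ↦ AB
    B ↦ CD
    C ↦ DC
    D ↦ AA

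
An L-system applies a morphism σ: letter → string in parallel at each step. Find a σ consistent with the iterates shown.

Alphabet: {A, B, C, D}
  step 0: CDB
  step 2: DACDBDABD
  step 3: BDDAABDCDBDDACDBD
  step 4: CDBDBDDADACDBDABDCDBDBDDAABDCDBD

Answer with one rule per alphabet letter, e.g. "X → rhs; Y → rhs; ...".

A->DA, B->CD, C->A, D->BD

  step 3 ⇒ step 4: BDDAABDCDBDDACDBD ⇒ CD·BD·BD·DA·DA·CD·BD·A·BD·CD·BD·BD·DA·A·BD·CD·BD
    A ↦ DA
    B ↦ CD
    C ↦ A
    D ↦ BD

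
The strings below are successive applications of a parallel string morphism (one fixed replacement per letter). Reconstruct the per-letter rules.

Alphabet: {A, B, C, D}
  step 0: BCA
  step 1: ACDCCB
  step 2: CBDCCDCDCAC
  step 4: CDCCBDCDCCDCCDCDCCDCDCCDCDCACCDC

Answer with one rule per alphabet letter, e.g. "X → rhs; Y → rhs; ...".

A->CB, B->AC, C->DC, D->C

  step 1 ⇒ step 2: ACDCCB ⇒ CB·DC·C·DC·DC·AC
    A ↦ CB
    B ↦ AC
    C ↦ DC
    D ↦ C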